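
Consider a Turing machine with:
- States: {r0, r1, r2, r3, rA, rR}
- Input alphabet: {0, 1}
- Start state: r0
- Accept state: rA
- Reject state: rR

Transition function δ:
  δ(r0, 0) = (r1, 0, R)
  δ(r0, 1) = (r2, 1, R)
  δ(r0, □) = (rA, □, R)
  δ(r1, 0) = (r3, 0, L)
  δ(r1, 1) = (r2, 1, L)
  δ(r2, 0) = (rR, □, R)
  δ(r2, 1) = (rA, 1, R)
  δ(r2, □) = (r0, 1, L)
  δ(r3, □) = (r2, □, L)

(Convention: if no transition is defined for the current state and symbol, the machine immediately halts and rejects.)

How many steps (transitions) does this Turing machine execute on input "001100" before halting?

Execution trace:
Initial: [r0]001100
Step 1: δ(r0, 0) = (r1, 0, R) → 0[r1]01100
Step 2: δ(r1, 0) = (r3, 0, L) → [r3]001100

No transition is defined for δ(r3, 0). By convention the machine halts and rejects.

The machine executed 2 steps before halting.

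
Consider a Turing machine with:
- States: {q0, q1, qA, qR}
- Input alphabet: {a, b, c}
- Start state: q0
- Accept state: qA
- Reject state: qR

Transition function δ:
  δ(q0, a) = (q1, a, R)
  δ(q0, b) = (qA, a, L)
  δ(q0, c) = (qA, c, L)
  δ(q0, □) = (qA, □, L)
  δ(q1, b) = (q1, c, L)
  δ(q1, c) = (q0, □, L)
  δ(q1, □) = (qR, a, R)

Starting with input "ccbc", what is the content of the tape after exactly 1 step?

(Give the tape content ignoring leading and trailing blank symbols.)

Execution trace:
Initial: [q0]ccbc
Step 1: δ(q0, c) = (qA, c, L) → [qA]□ccbc

The machine reaches the accept state qA and halts.

After 1 step, the tape (ignoring leading/trailing blanks) is: ccbc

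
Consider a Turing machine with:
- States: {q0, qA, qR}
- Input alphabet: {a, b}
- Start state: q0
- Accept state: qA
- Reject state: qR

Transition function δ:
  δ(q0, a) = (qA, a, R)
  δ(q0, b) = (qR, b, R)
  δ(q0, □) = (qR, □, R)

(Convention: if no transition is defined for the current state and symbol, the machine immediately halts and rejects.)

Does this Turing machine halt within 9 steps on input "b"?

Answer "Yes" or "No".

Execution trace:
Initial: [q0]b
Step 1: δ(q0, b) = (qR, b, R) → b[qR]□

The machine reaches the reject state qR and halts.
The machine halted after 1 step (within the 9-step bound).

Answer: Yes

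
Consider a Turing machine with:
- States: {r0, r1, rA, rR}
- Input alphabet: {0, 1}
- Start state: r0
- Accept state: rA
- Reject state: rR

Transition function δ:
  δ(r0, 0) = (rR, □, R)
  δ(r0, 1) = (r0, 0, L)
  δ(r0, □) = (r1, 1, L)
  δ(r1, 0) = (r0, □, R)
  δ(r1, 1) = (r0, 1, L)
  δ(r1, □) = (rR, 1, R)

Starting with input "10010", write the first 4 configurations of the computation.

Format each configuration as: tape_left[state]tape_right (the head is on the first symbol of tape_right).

Transitions applied:
Step 1: δ(r0, 1) = (r0, 0, L)
Step 2: δ(r0, □) = (r1, 1, L)
Step 3: δ(r1, □) = (rR, 1, R)

The first 4 configurations are:
[r0]10010 ⊢ [r0]□00010 ⊢ [r1]□100010 ⊢ 1[rR]100010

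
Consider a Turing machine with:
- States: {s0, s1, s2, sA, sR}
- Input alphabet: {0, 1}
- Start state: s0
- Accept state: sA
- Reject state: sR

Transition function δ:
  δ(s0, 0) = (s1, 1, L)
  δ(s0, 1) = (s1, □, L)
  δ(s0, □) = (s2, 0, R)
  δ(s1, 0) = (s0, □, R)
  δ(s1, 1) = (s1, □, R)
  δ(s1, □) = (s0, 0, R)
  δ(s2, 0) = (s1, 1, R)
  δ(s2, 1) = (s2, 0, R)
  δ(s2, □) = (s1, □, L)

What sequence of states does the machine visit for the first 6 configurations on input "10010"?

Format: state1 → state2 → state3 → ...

Execution trace:
Initial: [s0]10010
Step 1: δ(s0, 1) = (s1, □, L) → [s1]□□0010
Step 2: δ(s1, □) = (s0, 0, R) → 0[s0]□0010
Step 3: δ(s0, □) = (s2, 0, R) → 00[s2]0010
Step 4: δ(s2, 0) = (s1, 1, R) → 001[s1]010
Step 5: δ(s1, 0) = (s0, □, R) → 001□[s0]10

State sequence: s0 → s1 → s0 → s2 → s1 → s0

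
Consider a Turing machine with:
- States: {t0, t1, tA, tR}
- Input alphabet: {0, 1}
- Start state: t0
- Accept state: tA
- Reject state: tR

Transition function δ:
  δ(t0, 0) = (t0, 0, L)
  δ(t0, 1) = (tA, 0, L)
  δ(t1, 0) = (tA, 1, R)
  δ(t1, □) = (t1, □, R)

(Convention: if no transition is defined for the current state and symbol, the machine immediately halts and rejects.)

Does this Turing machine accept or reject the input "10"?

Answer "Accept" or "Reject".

Execution trace:
Initial: [t0]10
Step 1: δ(t0, 1) = (tA, 0, L) → [tA]□00

The machine reaches the accept state tA and halts.

Answer: Accept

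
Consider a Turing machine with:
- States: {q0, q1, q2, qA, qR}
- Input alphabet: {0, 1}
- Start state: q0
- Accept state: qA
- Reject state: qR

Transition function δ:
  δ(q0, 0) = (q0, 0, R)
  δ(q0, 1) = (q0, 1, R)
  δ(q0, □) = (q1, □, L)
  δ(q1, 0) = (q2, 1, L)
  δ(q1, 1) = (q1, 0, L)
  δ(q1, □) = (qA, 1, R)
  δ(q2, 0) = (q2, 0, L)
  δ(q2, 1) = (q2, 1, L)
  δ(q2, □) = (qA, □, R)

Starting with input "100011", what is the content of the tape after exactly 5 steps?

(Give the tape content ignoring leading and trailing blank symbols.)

Execution trace:
Initial: [q0]100011
Step 1: δ(q0, 1) = (q0, 1, R) → 1[q0]00011
Step 2: δ(q0, 0) = (q0, 0, R) → 10[q0]0011
Step 3: δ(q0, 0) = (q0, 0, R) → 100[q0]011
Step 4: δ(q0, 0) = (q0, 0, R) → 1000[q0]11
Step 5: δ(q0, 1) = (q0, 1, R) → 10001[q0]1

After 5 steps, the tape (ignoring leading/trailing blanks) is: 100011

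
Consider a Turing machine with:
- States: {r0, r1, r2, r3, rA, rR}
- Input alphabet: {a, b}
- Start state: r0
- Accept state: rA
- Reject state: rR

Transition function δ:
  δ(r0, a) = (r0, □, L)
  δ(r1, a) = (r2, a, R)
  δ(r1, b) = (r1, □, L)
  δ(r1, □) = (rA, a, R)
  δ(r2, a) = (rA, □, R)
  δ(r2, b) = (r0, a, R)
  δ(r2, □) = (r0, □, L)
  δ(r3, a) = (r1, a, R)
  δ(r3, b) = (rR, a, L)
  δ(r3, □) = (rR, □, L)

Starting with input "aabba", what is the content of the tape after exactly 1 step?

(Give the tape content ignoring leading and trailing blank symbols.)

Execution trace:
Initial: [r0]aabba
Step 1: δ(r0, a) = (r0, □, L) → [r0]□□abba

No transition is defined for δ(r0, □). By convention the machine halts and rejects.

After 1 step, the tape (ignoring leading/trailing blanks) is: abba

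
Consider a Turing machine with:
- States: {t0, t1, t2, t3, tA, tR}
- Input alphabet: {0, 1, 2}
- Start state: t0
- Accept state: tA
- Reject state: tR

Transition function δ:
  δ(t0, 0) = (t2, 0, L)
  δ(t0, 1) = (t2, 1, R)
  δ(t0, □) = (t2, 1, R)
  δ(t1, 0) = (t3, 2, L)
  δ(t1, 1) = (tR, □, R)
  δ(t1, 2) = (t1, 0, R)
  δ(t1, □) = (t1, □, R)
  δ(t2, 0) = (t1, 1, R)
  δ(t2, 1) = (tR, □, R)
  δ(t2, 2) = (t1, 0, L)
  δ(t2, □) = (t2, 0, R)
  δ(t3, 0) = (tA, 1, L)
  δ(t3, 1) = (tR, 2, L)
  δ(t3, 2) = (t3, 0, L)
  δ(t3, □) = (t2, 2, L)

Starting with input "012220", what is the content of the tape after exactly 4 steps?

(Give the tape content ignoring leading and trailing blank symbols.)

Execution trace:
Initial: [t0]012220
Step 1: δ(t0, 0) = (t2, 0, L) → [t2]□012220
Step 2: δ(t2, □) = (t2, 0, R) → 0[t2]012220
Step 3: δ(t2, 0) = (t1, 1, R) → 01[t1]12220
Step 4: δ(t1, 1) = (tR, □, R) → 01□[tR]2220

The machine reaches the reject state tR and halts.

After 4 steps, the tape (ignoring leading/trailing blanks) is: 01□2220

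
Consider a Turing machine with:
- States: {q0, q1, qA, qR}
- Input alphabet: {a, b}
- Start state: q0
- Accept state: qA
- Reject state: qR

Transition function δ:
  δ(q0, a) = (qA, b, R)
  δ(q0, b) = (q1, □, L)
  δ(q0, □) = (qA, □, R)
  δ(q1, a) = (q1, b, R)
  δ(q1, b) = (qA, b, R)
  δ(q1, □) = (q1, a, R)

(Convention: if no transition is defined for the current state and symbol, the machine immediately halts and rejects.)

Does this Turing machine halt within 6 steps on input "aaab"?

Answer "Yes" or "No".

Execution trace:
Initial: [q0]aaab
Step 1: δ(q0, a) = (qA, b, R) → b[qA]aab

The machine reaches the accept state qA and halts.
The machine halted after 1 step (within the 6-step bound).

Answer: Yes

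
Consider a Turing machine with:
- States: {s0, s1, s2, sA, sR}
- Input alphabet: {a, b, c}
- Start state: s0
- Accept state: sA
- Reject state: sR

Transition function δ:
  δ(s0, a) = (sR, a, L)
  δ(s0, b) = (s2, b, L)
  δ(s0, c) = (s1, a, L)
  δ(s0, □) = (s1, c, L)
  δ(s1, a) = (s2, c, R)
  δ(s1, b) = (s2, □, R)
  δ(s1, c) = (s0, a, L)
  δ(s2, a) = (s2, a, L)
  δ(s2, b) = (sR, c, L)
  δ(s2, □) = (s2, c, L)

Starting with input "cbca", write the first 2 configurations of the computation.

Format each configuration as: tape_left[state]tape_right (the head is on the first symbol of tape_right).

Transitions applied:
Step 1: δ(s0, c) = (s1, a, L)

The first 2 configurations are:
[s0]cbca ⊢ [s1]□abca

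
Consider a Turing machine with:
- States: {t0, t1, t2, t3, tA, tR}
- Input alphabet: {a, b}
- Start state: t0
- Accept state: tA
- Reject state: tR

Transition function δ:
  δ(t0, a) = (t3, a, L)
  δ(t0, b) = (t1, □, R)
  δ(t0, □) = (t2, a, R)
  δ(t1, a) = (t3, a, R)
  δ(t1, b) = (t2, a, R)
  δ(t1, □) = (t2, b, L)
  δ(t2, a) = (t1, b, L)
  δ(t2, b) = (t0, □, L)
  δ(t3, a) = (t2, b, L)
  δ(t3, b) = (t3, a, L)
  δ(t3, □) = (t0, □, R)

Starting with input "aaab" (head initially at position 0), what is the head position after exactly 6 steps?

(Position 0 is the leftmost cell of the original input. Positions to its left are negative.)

Execution trace (head position shown):
Step 0: [t0]aaab  (head at position 0)
Step 1: move left → [t3]□aaab  (head at position -1)
Step 2: move right → □[t0]aaab  (head at position 0)
Step 3: move left → [t3]□aaab  (head at position -1)
Step 4: move right → □[t0]aaab  (head at position 0)
Step 5: move left → [t3]□aaab  (head at position -1)
Step 6: move right → □[t0]aaab  (head at position 0)

After 6 steps, the head is at position 0.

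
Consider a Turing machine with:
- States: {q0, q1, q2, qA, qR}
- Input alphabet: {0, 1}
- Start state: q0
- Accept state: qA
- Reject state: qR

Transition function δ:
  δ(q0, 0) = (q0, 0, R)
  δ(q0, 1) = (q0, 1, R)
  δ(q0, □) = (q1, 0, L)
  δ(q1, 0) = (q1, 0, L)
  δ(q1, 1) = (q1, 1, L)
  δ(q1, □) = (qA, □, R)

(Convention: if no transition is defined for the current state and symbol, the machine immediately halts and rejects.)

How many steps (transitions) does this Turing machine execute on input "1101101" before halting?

Execution trace:
Initial: [q0]1101101
Step 1: δ(q0, 1) = (q0, 1, R) → 1[q0]101101
Step 2: δ(q0, 1) = (q0, 1, R) → 11[q0]01101
Step 3: δ(q0, 0) = (q0, 0, R) → 110[q0]1101
Step 4: δ(q0, 1) = (q0, 1, R) → 1101[q0]101
Step 5: δ(q0, 1) = (q0, 1, R) → 11011[q0]01
Step 6: δ(q0, 0) = (q0, 0, R) → 110110[q0]1
Step 7: δ(q0, 1) = (q0, 1, R) → 1101101[q0]□
Step 8: δ(q0, □) = (q1, 0, L) → 110110[q1]10
Step 9: δ(q1, 1) = (q1, 1, L) → 11011[q1]010
Step 10: δ(q1, 0) = (q1, 0, L) → 1101[q1]1010
Step 11: δ(q1, 1) = (q1, 1, L) → 110[q1]11010
Step 12: δ(q1, 1) = (q1, 1, L) → 11[q1]011010
Step 13: δ(q1, 0) = (q1, 0, L) → 1[q1]1011010
Step 14: δ(q1, 1) = (q1, 1, L) → [q1]11011010
Step 15: δ(q1, 1) = (q1, 1, L) → [q1]□11011010
Step 16: δ(q1, □) = (qA, □, R) → □[qA]11011010

The machine reaches the accept state qA and halts.

The machine executed 16 steps before halting.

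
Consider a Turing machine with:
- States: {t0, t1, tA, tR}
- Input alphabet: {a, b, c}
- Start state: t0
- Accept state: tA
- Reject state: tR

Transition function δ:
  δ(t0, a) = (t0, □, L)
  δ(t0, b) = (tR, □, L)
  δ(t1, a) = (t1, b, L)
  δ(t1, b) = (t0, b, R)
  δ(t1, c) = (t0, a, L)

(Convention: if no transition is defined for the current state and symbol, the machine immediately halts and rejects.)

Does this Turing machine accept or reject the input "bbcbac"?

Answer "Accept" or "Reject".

Execution trace:
Initial: [t0]bbcbac
Step 1: δ(t0, b) = (tR, □, L) → [tR]□□bcbac

The machine reaches the reject state tR and halts.

Answer: Reject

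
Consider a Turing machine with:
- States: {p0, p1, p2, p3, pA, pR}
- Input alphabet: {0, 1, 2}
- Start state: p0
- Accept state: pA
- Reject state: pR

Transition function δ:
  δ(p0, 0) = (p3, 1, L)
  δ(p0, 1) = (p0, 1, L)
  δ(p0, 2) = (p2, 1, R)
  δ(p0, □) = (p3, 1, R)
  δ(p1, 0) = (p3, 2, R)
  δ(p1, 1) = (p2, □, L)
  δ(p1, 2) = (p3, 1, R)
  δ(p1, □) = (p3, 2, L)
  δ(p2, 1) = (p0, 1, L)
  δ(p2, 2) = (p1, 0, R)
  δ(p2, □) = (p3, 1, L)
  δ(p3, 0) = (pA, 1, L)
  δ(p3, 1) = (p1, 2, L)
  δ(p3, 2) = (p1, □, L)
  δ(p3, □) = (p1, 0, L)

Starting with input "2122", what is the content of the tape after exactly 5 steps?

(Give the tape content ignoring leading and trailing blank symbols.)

Execution trace:
Initial: [p0]2122
Step 1: δ(p0, 2) = (p2, 1, R) → 1[p2]122
Step 2: δ(p2, 1) = (p0, 1, L) → [p0]1122
Step 3: δ(p0, 1) = (p0, 1, L) → [p0]□1122
Step 4: δ(p0, □) = (p3, 1, R) → 1[p3]1122
Step 5: δ(p3, 1) = (p1, 2, L) → [p1]12122

After 5 steps, the tape (ignoring leading/trailing blanks) is: 12122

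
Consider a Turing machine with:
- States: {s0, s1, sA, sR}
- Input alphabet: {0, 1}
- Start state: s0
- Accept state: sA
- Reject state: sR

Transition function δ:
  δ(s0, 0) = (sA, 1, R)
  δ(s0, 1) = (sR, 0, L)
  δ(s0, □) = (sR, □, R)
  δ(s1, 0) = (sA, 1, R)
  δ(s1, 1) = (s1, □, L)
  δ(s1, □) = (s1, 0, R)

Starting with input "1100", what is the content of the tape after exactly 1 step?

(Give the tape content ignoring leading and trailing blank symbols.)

Execution trace:
Initial: [s0]1100
Step 1: δ(s0, 1) = (sR, 0, L) → [sR]□0100

The machine reaches the reject state sR and halts.

After 1 step, the tape (ignoring leading/trailing blanks) is: 0100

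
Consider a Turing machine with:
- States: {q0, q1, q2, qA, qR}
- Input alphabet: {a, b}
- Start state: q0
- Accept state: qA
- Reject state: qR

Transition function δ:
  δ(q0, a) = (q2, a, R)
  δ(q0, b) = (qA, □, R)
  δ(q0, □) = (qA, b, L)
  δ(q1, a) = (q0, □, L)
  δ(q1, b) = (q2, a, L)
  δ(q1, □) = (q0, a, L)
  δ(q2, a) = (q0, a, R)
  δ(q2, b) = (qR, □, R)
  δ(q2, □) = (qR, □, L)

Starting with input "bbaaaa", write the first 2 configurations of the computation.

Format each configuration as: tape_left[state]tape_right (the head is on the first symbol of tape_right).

Transitions applied:
Step 1: δ(q0, b) = (qA, □, R)

The first 2 configurations are:
[q0]bbaaaa ⊢ □[qA]baaaa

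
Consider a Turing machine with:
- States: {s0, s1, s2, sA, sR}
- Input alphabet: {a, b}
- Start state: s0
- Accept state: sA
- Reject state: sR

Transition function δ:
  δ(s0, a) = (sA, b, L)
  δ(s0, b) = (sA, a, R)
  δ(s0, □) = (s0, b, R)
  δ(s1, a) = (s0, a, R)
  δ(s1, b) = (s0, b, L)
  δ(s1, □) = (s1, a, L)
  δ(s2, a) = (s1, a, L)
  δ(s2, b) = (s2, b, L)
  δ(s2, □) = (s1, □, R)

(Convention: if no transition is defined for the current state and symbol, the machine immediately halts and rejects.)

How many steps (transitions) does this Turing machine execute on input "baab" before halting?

Execution trace:
Initial: [s0]baab
Step 1: δ(s0, b) = (sA, a, R) → a[sA]aab

The machine reaches the accept state sA and halts.

The machine executed 1 step before halting.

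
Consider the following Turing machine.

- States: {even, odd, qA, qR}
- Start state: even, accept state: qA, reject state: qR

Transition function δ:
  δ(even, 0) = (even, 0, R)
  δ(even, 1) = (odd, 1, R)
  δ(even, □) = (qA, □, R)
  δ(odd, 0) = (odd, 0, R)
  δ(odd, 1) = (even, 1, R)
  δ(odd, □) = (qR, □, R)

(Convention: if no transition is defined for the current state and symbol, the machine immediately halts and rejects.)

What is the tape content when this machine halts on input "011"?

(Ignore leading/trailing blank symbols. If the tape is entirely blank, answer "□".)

Execution trace:
Initial: [even]011
Step 1: δ(even, 0) = (even, 0, R) → 0[even]11
Step 2: δ(even, 1) = (odd, 1, R) → 01[odd]1
Step 3: δ(odd, 1) = (even, 1, R) → 011[even]□
Step 4: δ(even, □) = (qA, □, R) → 011□[qA]□

The machine reaches the accept state qA and halts.

Final tape (ignoring leading/trailing blanks): 011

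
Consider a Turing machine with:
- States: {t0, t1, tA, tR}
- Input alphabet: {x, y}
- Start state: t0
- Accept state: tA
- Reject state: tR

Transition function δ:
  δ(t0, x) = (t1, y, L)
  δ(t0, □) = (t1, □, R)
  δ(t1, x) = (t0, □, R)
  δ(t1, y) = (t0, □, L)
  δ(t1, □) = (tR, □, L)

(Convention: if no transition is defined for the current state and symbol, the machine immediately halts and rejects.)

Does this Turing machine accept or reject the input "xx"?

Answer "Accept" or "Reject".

Execution trace:
Initial: [t0]xx
Step 1: δ(t0, x) = (t1, y, L) → [t1]□yx
Step 2: δ(t1, □) = (tR, □, L) → [tR]□□yx

The machine reaches the reject state tR and halts.

Answer: Reject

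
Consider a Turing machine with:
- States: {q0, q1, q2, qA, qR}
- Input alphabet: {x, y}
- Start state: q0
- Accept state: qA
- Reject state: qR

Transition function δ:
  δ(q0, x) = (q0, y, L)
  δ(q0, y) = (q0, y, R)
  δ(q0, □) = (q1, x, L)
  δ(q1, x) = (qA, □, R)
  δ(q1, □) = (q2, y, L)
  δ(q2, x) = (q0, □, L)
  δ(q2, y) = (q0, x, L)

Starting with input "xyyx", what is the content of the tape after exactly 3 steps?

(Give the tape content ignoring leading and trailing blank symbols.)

Execution trace:
Initial: [q0]xyyx
Step 1: δ(q0, x) = (q0, y, L) → [q0]□yyyx
Step 2: δ(q0, □) = (q1, x, L) → [q1]□xyyyx
Step 3: δ(q1, □) = (q2, y, L) → [q2]□yxyyyx

No transition is defined for δ(q2, □). By convention the machine halts and rejects.

After 3 steps, the tape (ignoring leading/trailing blanks) is: yxyyyx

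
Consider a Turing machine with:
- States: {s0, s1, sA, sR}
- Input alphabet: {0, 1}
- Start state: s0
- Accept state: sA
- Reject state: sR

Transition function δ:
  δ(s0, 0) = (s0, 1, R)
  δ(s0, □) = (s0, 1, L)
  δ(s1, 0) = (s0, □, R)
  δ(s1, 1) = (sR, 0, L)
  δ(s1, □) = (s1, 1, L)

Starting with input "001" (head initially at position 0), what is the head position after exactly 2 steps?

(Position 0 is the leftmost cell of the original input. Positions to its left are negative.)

Execution trace (head position shown):
Step 0: [s0]001  (head at position 0)
Step 1: move right → 1[s0]01  (head at position 1)
Step 2: move right → 11[s0]1  (head at position 2)

After 2 steps, the head is at position 2.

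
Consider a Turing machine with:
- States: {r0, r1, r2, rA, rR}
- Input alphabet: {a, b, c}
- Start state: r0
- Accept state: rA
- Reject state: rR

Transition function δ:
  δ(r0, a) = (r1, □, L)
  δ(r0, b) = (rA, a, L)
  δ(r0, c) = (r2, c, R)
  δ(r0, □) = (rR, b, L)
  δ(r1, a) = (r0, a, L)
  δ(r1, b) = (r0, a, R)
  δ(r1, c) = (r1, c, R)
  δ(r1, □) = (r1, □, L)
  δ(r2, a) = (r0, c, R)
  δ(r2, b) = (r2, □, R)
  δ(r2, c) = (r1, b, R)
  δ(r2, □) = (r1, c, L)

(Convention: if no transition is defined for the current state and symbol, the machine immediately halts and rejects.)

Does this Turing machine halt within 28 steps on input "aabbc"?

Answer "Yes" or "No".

Execution trace:
Initial: [r0]aabbc
Step 1: δ(r0, a) = (r1, □, L) → [r1]□□abbc
Step 2: δ(r1, □) = (r1, □, L) → [r1]□□□abbc
Step 3: δ(r1, □) = (r1, □, L) → [r1]□□□□abbc
Step 4: δ(r1, □) = (r1, □, L) → [r1]□□□□□abbc
Step 5: δ(r1, □) = (r1, □, L) → [r1]□□□□□□abbc
Step 6: δ(r1, □) = (r1, □, L) → [r1]□□□□□□□abbc
Step 7: δ(r1, □) = (r1, □, L) → [r1]□□□□□□□□abbc
Step 8: δ(r1, □) = (r1, □, L) → [r1]□□□□□□□□□abbc
Step 9: δ(r1, □) = (r1, □, L) → [r1]□□□□□□□□□□abbc
Step 10: δ(r1, □) = (r1, □, L) → [r1]□□□□□□□□□□□abbc
Step 11: δ(r1, □) = (r1, □, L) → [r1]□□□□□□□□□□□□abbc
Step 12: δ(r1, □) = (r1, □, L) → [r1]□□□□□□□□□□□□□abbc
Step 13: δ(r1, □) = (r1, □, L) → [r1]□□□□□□□□□□□□□□abbc
Step 14: δ(r1, □) = (r1, □, L) → [r1]□□□□□□□□□□□□□□□abbc
Step 15: δ(r1, □) = (r1, □, L) → [r1]□□□□□□□□□□□□□□□□abbc
Step 16: δ(r1, □) = (r1, □, L) → [r1]□□□□□□□□□□□□□□□□□abbc
Step 17: δ(r1, □) = (r1, □, L) → [r1]□□□□□□□□□□□□□□□□□□abbc
Step 18: δ(r1, □) = (r1, □, L) → [r1]□□□□□□□□□□□□□□□□□□□abbc
Step 19: δ(r1, □) = (r1, □, L) → [r1]□□□□□□□□□□□□□□□□□□□□abbc
Step 20: δ(r1, □) = (r1, □, L) → [r1]□□□□□□□□□□□□□□□□□□□□□abbc
Step 21: δ(r1, □) = (r1, □, L) → [r1]□□□□□□□□□□□□□□□□□□□□□□abbc
Step 22: δ(r1, □) = (r1, □, L) → [r1]□□□□□□□□□□□□□□□□□□□□□□□abbc
Step 23: δ(r1, □) = (r1, □, L) → [r1]□□□□□□□□□□□□□□□□□□□□□□□□abbc
Step 24: δ(r1, □) = (r1, □, L) → [r1]□□□□□□□□□□□□□□□□□□□□□□□□□abbc
Step 25: δ(r1, □) = (r1, □, L) → [r1]□□□□□□□□□□□□□□□□□□□□□□□□□□abbc
Step 26: δ(r1, □) = (r1, □, L) → [r1]□□□□□□□□□□□□□□□□□□□□□□□□□□□abbc
Step 27: δ(r1, □) = (r1, □, L) → [r1]□□□□□□□□□□□□□□□□□□□□□□□□□□□□abbc
Step 28: δ(r1, □) = (r1, □, L) → [r1]□□□□□□□□□□□□□□□□□□□□□□□□□□□□□abbc

The machine has not reached a halting state after 28 steps.
The machine did not halt within the 28-step bound.

Answer: No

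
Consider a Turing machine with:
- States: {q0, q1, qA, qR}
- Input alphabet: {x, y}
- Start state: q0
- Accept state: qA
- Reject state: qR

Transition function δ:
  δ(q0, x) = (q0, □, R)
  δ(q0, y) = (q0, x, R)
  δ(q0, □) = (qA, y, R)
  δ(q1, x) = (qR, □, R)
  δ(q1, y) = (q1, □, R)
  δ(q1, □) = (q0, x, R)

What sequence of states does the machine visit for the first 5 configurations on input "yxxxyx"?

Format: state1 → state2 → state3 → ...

Execution trace:
Initial: [q0]yxxxyx
Step 1: δ(q0, y) = (q0, x, R) → x[q0]xxxyx
Step 2: δ(q0, x) = (q0, □, R) → x□[q0]xxyx
Step 3: δ(q0, x) = (q0, □, R) → x□□[q0]xyx
Step 4: δ(q0, x) = (q0, □, R) → x□□□[q0]yx

State sequence: q0 → q0 → q0 → q0 → q0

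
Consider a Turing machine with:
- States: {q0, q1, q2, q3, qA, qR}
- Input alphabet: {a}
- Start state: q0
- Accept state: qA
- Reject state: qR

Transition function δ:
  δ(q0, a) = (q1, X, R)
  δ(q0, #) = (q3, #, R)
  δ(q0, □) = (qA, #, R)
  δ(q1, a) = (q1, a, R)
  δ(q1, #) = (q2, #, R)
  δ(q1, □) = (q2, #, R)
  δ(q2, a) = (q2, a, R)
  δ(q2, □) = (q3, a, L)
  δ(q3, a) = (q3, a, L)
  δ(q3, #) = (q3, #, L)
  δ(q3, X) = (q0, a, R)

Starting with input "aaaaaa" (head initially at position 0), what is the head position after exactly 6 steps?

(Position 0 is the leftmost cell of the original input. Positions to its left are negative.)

Execution trace (head position shown):
Step 0: [q0]aaaaaa  (head at position 0)
Step 1: move right → X[q1]aaaaa  (head at position 1)
Step 2: move right → Xa[q1]aaaa  (head at position 2)
Step 3: move right → Xaa[q1]aaa  (head at position 3)
Step 4: move right → Xaaa[q1]aa  (head at position 4)
Step 5: move right → Xaaaa[q1]a  (head at position 5)
Step 6: move right → Xaaaaa[q1]□  (head at position 6)

After 6 steps, the head is at position 6.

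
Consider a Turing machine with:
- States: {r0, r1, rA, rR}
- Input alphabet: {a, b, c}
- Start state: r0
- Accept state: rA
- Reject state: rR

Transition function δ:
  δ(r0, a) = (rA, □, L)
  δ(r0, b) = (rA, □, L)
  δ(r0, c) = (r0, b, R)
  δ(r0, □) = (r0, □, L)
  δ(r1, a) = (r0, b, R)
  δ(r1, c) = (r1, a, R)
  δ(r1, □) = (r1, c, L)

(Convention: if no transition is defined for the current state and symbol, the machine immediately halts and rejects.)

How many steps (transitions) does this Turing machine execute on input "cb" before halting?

Execution trace:
Initial: [r0]cb
Step 1: δ(r0, c) = (r0, b, R) → b[r0]b
Step 2: δ(r0, b) = (rA, □, L) → [rA]b□

The machine reaches the accept state rA and halts.

The machine executed 2 steps before halting.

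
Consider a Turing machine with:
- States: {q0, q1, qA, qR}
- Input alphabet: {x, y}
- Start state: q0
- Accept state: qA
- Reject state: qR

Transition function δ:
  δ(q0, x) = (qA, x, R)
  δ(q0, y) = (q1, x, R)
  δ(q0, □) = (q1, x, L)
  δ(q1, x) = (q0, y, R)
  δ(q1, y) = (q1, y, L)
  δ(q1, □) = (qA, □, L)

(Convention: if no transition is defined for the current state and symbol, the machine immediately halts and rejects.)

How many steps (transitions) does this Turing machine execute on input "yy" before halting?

Execution trace:
Initial: [q0]yy
Step 1: δ(q0, y) = (q1, x, R) → x[q1]y
Step 2: δ(q1, y) = (q1, y, L) → [q1]xy
Step 3: δ(q1, x) = (q0, y, R) → y[q0]y
Step 4: δ(q0, y) = (q1, x, R) → yx[q1]□
Step 5: δ(q1, □) = (qA, □, L) → y[qA]x□

The machine reaches the accept state qA and halts.

The machine executed 5 steps before halting.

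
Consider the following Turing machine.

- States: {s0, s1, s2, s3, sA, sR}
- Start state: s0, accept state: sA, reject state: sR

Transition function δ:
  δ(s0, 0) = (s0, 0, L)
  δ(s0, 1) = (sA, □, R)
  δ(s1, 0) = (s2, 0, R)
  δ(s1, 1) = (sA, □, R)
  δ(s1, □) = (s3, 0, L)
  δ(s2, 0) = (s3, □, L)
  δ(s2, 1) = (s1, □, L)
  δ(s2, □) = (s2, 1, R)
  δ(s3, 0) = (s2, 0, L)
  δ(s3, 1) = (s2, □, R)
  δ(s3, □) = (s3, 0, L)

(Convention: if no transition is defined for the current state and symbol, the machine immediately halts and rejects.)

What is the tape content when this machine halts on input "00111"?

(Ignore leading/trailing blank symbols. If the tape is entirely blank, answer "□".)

Execution trace:
Initial: [s0]00111
Step 1: δ(s0, 0) = (s0, 0, L) → [s0]□00111

No transition is defined for δ(s0, □). By convention the machine halts and rejects.

Final tape (ignoring leading/trailing blanks): 00111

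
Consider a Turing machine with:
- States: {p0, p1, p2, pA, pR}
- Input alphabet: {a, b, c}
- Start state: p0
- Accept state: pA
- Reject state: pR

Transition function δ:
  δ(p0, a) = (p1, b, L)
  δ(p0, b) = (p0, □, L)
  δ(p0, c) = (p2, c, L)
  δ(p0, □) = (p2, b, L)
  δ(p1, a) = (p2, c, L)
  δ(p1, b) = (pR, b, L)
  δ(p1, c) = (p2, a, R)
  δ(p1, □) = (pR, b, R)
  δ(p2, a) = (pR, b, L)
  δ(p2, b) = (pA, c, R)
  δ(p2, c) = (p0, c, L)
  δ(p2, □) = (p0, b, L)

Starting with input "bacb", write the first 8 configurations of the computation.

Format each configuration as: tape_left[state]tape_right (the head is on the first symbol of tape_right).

Transitions applied:
Step 1: δ(p0, b) = (p0, □, L)
Step 2: δ(p0, □) = (p2, b, L)
Step 3: δ(p2, □) = (p0, b, L)
Step 4: δ(p0, □) = (p2, b, L)
Step 5: δ(p2, □) = (p0, b, L)
Step 6: δ(p0, □) = (p2, b, L)
Step 7: δ(p2, □) = (p0, b, L)

The first 8 configurations are:
[p0]bacb ⊢ [p0]□□acb ⊢ [p2]□b□acb ⊢ [p0]□bb□acb ⊢ [p2]□bbb□acb ⊢ [p0]□bbbb□acb ⊢ [p2]□bbbbb□acb ⊢ [p0]□bbbbbb□acb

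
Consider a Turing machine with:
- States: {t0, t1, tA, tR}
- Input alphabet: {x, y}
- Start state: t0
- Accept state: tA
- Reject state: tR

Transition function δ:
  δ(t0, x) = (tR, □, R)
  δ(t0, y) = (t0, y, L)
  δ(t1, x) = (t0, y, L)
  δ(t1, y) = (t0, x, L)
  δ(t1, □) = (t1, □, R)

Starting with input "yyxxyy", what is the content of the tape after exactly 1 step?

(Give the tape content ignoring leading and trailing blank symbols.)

Execution trace:
Initial: [t0]yyxxyy
Step 1: δ(t0, y) = (t0, y, L) → [t0]□yyxxyy

No transition is defined for δ(t0, □). By convention the machine halts and rejects.

After 1 step, the tape (ignoring leading/trailing blanks) is: yyxxyy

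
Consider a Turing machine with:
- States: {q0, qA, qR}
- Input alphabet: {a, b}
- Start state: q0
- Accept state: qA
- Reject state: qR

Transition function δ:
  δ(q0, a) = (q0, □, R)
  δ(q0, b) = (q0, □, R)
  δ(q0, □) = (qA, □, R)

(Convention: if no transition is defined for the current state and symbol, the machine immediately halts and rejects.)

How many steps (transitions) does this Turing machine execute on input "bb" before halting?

Execution trace:
Initial: [q0]bb
Step 1: δ(q0, b) = (q0, □, R) → □[q0]b
Step 2: δ(q0, b) = (q0, □, R) → □□[q0]□
Step 3: δ(q0, □) = (qA, □, R) → □□□[qA]□

The machine reaches the accept state qA and halts.

The machine executed 3 steps before halting.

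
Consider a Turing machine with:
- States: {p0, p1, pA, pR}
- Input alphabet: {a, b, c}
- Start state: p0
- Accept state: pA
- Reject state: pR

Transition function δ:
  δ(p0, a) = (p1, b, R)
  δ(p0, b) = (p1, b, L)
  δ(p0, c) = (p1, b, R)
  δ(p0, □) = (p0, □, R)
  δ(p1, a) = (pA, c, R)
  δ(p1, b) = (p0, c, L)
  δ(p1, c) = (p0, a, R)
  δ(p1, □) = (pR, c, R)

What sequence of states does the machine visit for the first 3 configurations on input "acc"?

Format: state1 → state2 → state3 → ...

Execution trace:
Initial: [p0]acc
Step 1: δ(p0, a) = (p1, b, R) → b[p1]cc
Step 2: δ(p1, c) = (p0, a, R) → ba[p0]c

State sequence: p0 → p1 → p0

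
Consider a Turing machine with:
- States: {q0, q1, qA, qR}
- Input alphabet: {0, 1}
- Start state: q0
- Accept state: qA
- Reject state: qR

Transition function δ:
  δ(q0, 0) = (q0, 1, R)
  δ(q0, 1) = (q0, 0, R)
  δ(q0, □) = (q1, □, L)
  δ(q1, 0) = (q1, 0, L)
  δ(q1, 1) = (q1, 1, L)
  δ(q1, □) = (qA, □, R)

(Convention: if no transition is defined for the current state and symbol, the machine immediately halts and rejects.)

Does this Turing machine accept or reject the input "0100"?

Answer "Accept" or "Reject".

Execution trace:
Initial: [q0]0100
Step 1: δ(q0, 0) = (q0, 1, R) → 1[q0]100
Step 2: δ(q0, 1) = (q0, 0, R) → 10[q0]00
Step 3: δ(q0, 0) = (q0, 1, R) → 101[q0]0
Step 4: δ(q0, 0) = (q0, 1, R) → 1011[q0]□
Step 5: δ(q0, □) = (q1, □, L) → 101[q1]1□
Step 6: δ(q1, 1) = (q1, 1, L) → 10[q1]11□
Step 7: δ(q1, 1) = (q1, 1, L) → 1[q1]011□
Step 8: δ(q1, 0) = (q1, 0, L) → [q1]1011□
Step 9: δ(q1, 1) = (q1, 1, L) → [q1]□1011□
Step 10: δ(q1, □) = (qA, □, R) → □[qA]1011□

The machine reaches the accept state qA and halts.

Answer: Accept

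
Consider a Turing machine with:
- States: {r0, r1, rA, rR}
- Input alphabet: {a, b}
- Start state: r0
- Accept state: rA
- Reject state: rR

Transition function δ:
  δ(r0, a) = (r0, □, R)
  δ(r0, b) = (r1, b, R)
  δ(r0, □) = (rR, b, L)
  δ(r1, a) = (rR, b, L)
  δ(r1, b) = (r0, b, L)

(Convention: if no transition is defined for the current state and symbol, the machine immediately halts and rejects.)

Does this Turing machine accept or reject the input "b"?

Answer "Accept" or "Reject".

Execution trace:
Initial: [r0]b
Step 1: δ(r0, b) = (r1, b, R) → b[r1]□

No transition is defined for δ(r1, □). By convention the machine halts and rejects.

Answer: Reject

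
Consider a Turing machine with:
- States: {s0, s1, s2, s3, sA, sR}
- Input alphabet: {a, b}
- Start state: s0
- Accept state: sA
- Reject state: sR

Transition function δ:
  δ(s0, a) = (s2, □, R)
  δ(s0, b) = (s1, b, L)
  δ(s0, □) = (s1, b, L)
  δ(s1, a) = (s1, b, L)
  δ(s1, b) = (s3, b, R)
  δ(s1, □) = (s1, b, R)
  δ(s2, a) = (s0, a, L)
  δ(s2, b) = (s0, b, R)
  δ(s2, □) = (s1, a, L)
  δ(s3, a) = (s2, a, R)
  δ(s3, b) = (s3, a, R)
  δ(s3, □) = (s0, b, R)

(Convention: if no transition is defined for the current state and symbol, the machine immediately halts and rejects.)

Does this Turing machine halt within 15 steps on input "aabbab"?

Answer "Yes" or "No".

Execution trace:
Initial: [s0]aabbab
Step 1: δ(s0, a) = (s2, □, R) → □[s2]abbab
Step 2: δ(s2, a) = (s0, a, L) → [s0]□abbab
Step 3: δ(s0, □) = (s1, b, L) → [s1]□babbab
Step 4: δ(s1, □) = (s1, b, R) → b[s1]babbab
Step 5: δ(s1, b) = (s3, b, R) → bb[s3]abbab
Step 6: δ(s3, a) = (s2, a, R) → bba[s2]bbab
Step 7: δ(s2, b) = (s0, b, R) → bbab[s0]bab
Step 8: δ(s0, b) = (s1, b, L) → bba[s1]bbab
Step 9: δ(s1, b) = (s3, b, R) → bbab[s3]bab
Step 10: δ(s3, b) = (s3, a, R) → bbaba[s3]ab
Step 11: δ(s3, a) = (s2, a, R) → bbabaa[s2]b
Step 12: δ(s2, b) = (s0, b, R) → bbabaab[s0]□
Step 13: δ(s0, □) = (s1, b, L) → bbabaa[s1]bb
Step 14: δ(s1, b) = (s3, b, R) → bbabaab[s3]b
Step 15: δ(s3, b) = (s3, a, R) → bbabaaba[s3]□

The machine has not reached a halting state after 15 steps.
The machine did not halt within the 15-step bound.

Answer: No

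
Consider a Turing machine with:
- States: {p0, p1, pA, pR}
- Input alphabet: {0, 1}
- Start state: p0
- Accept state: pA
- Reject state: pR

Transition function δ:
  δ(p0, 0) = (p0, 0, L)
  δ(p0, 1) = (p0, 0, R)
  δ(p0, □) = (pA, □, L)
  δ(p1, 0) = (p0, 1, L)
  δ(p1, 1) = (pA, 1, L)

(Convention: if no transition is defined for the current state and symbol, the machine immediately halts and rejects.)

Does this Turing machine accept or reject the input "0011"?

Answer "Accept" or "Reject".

Execution trace:
Initial: [p0]0011
Step 1: δ(p0, 0) = (p0, 0, L) → [p0]□0011
Step 2: δ(p0, □) = (pA, □, L) → [pA]□□0011

The machine reaches the accept state pA and halts.

Answer: Accept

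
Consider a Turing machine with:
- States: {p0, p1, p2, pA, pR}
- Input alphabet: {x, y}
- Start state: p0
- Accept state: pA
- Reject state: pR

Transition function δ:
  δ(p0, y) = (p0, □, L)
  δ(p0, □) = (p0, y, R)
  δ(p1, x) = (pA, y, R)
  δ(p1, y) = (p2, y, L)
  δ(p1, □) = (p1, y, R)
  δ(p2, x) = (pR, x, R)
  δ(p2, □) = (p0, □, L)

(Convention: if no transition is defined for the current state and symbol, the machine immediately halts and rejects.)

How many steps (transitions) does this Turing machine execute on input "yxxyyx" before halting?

Execution trace:
Initial: [p0]yxxyyx
Step 1: δ(p0, y) = (p0, □, L) → [p0]□□xxyyx
Step 2: δ(p0, □) = (p0, y, R) → y[p0]□xxyyx
Step 3: δ(p0, □) = (p0, y, R) → yy[p0]xxyyx

No transition is defined for δ(p0, x). By convention the machine halts and rejects.

The machine executed 3 steps before halting.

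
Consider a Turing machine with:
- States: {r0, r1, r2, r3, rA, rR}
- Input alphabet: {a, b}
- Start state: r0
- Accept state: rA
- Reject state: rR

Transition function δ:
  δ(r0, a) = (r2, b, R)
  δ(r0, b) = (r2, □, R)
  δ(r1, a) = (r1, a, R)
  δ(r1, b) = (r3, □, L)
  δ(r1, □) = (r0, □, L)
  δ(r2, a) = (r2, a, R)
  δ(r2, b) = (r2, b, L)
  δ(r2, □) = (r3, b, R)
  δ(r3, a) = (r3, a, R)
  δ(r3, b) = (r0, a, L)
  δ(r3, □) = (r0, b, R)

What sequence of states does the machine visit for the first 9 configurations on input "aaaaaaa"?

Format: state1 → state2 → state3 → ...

Execution trace:
Initial: [r0]aaaaaaa
Step 1: δ(r0, a) = (r2, b, R) → b[r2]aaaaaa
Step 2: δ(r2, a) = (r2, a, R) → ba[r2]aaaaa
Step 3: δ(r2, a) = (r2, a, R) → baa[r2]aaaa
Step 4: δ(r2, a) = (r2, a, R) → baaa[r2]aaa
Step 5: δ(r2, a) = (r2, a, R) → baaaa[r2]aa
Step 6: δ(r2, a) = (r2, a, R) → baaaaa[r2]a
Step 7: δ(r2, a) = (r2, a, R) → baaaaaa[r2]□
Step 8: δ(r2, □) = (r3, b, R) → baaaaaab[r3]□

State sequence: r0 → r2 → r2 → r2 → r2 → r2 → r2 → r2 → r3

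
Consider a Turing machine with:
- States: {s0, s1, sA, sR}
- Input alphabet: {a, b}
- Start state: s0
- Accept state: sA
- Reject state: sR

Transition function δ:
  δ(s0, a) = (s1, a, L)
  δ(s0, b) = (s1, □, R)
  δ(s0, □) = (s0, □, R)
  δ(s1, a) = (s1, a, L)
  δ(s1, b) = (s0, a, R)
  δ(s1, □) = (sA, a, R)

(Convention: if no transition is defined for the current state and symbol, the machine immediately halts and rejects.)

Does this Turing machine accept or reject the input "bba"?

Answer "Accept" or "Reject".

Execution trace:
Initial: [s0]bba
Step 1: δ(s0, b) = (s1, □, R) → □[s1]ba
Step 2: δ(s1, b) = (s0, a, R) → □a[s0]a
Step 3: δ(s0, a) = (s1, a, L) → □[s1]aa
Step 4: δ(s1, a) = (s1, a, L) → [s1]□aa
Step 5: δ(s1, □) = (sA, a, R) → a[sA]aa

The machine reaches the accept state sA and halts.

Answer: Accept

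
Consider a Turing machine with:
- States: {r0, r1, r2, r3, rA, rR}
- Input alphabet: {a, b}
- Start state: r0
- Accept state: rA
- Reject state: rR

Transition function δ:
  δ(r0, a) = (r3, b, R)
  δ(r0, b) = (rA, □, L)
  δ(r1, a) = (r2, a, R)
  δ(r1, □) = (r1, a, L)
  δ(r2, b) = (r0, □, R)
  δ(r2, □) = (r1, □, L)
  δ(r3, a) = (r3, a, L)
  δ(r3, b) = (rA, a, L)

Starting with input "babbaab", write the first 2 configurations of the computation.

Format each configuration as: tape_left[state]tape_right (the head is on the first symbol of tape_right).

Transitions applied:
Step 1: δ(r0, b) = (rA, □, L)

The first 2 configurations are:
[r0]babbaab ⊢ [rA]□□abbaab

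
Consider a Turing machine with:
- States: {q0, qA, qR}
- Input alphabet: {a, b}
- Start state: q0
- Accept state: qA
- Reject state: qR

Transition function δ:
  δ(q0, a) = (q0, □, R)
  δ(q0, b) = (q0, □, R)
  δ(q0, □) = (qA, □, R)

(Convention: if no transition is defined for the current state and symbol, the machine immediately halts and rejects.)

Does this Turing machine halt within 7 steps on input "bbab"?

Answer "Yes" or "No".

Execution trace:
Initial: [q0]bbab
Step 1: δ(q0, b) = (q0, □, R) → □[q0]bab
Step 2: δ(q0, b) = (q0, □, R) → □□[q0]ab
Step 3: δ(q0, a) = (q0, □, R) → □□□[q0]b
Step 4: δ(q0, b) = (q0, □, R) → □□□□[q0]□
Step 5: δ(q0, □) = (qA, □, R) → □□□□□[qA]□

The machine reaches the accept state qA and halts.
The machine halted after 5 steps (within the 7-step bound).

Answer: Yes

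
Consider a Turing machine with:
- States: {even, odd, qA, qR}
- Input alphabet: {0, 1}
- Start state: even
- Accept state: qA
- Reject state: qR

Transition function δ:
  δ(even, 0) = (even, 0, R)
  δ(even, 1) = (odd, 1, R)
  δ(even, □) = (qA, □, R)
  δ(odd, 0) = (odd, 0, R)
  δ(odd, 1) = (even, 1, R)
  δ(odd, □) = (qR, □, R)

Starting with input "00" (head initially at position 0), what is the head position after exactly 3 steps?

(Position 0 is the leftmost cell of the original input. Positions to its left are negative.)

Execution trace (head position shown):
Step 0: [even]00  (head at position 0)
Step 1: move right → 0[even]0  (head at position 1)
Step 2: move right → 00[even]□  (head at position 2)
Step 3: move right → 00□[qA]□  (head at position 3)

After 3 steps, the head is at position 3.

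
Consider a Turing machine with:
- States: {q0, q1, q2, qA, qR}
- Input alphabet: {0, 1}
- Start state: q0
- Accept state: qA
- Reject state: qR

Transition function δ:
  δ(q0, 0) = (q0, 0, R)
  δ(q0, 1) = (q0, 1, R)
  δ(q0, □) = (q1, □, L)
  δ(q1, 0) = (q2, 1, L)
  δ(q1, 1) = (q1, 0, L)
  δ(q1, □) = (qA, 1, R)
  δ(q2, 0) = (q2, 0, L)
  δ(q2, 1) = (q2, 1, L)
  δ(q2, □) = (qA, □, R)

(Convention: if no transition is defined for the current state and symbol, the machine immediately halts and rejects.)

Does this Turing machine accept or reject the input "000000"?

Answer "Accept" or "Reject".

Execution trace:
Initial: [q0]000000
Step 1: δ(q0, 0) = (q0, 0, R) → 0[q0]00000
Step 2: δ(q0, 0) = (q0, 0, R) → 00[q0]0000
Step 3: δ(q0, 0) = (q0, 0, R) → 000[q0]000
Step 4: δ(q0, 0) = (q0, 0, R) → 0000[q0]00
Step 5: δ(q0, 0) = (q0, 0, R) → 00000[q0]0
Step 6: δ(q0, 0) = (q0, 0, R) → 000000[q0]□
Step 7: δ(q0, □) = (q1, □, L) → 00000[q1]0□
Step 8: δ(q1, 0) = (q2, 1, L) → 0000[q2]01□
Step 9: δ(q2, 0) = (q2, 0, L) → 000[q2]001□
Step 10: δ(q2, 0) = (q2, 0, L) → 00[q2]0001□
Step 11: δ(q2, 0) = (q2, 0, L) → 0[q2]00001□
Step 12: δ(q2, 0) = (q2, 0, L) → [q2]000001□
Step 13: δ(q2, 0) = (q2, 0, L) → [q2]□000001□
Step 14: δ(q2, □) = (qA, □, R) → □[qA]000001□

The machine reaches the accept state qA and halts.

Answer: Accept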